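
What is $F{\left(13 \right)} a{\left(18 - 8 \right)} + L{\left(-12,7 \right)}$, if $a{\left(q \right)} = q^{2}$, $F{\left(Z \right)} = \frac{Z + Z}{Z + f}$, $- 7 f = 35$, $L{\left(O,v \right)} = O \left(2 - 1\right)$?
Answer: $313$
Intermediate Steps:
$L{\left(O,v \right)} = O$ ($L{\left(O,v \right)} = O 1 = O$)
$f = -5$ ($f = \left(- \frac{1}{7}\right) 35 = -5$)
$F{\left(Z \right)} = \frac{2 Z}{-5 + Z}$ ($F{\left(Z \right)} = \frac{Z + Z}{Z - 5} = \frac{2 Z}{-5 + Z}$)
$F{\left(13 \right)} a{\left(18 - 8 \right)} + L{\left(-12,7 \right)} = 2 \cdot 13 \frac{1}{-5 + 13} \left(18 - 8\right)^{2} - 12 = 2 \cdot 13 \cdot \frac{1}{8} \left(18 - 8\right)^{2} - 12 = 2 \cdot 13 \cdot \frac{1}{8} \cdot 10^{2} - 12 = \frac{13}{4} \cdot 100 - 12 = 325 - 12 = 313$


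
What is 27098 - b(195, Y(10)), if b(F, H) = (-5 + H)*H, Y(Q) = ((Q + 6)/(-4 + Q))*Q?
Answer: 238682/9 ≈ 26520.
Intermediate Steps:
Y(Q) = Q*(6 + Q)/(-4 + Q) (Y(Q) = ((6 + Q)/(-4 + Q))*Q = Q*(6 + Q)/(-4 + Q))
b(F, H) = H*(-5 + H)
27098 - b(195, Y(10)) = 27098 - 10*(6 + 10)/(-4 + 10)*(-5 + 10*(6 + 10)/(-4 + 10)) = 27098 - 10*16/6*(-5 + 10*16/6) = 27098 - 10*(1/6)*16*(-5 + 10*(1/6)*16) = 27098 - 80*(-5 + 80/3)/3 = 27098 - 80*65/(3*3) = 27098 - 1*5200/9 = 27098 - 5200/9 = 238682/9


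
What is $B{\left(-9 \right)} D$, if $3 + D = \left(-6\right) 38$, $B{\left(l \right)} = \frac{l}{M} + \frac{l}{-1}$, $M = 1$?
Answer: $0$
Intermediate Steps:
$B{\left(l \right)} = 0$ ($B{\left(l \right)} = \frac{l}{1} + \frac{l}{-1} = l 1 + l \left(-1\right) = l - l = 0$)
$D = -231$ ($D = -3 - 228 = -231$)
$B{\left(-9 \right)} D = 0 \left(-231\right) = 0$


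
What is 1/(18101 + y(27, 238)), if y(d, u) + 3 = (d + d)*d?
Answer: 1/19556 ≈ 5.1135e-5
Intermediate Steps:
y(d, u) = -3 + 2*d**2 (y(d, u) = -3 + (d + d)*d = -3 + (2*d)*d = -3 + 2*d**2)
1/(18101 + y(27, 238)) = 1/(18101 + (-3 + 2*27**2)) = 1/(18101 + (-3 + 2*729)) = 1/(18101 + (-3 + 1458)) = 1/(18101 + 1455) = 1/19556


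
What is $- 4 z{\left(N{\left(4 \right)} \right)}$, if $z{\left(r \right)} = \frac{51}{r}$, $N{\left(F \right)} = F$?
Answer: $-51$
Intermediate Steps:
$- 4 z{\left(N{\left(4 \right)} \right)} = - 4 \cdot \frac{51}{4} = - 4 \cdot 51 \cdot \frac{1}{4} = \left(-4\right) \frac{51}{4} = -51$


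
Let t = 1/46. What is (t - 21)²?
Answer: 931225/2116 ≈ 440.09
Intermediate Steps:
t = 1/46 ≈ 0.021739
(t - 21)² = (1/46 - 21)² = (-965/46)² = 931225/2116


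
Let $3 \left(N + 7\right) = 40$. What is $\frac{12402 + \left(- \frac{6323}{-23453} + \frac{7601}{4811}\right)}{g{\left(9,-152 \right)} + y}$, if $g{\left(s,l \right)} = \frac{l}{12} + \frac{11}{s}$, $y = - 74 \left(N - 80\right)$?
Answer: $\frac{12596003101548}{5524160639297} \approx 2.2802$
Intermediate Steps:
$N = \frac{19}{3}$ ($N = -7 + \frac{1}{3} \cdot 40 = -7 + \frac{40}{3} = \frac{19}{3} \approx 6.3333$)
$y = \frac{16354}{3}$ ($y = - 74 \left(\frac{19}{3} - 80\right) = \left(-74\right) \left(- \frac{221}{3}\right) = \frac{16354}{3} \approx 5451.3$)
$g{\left(s,l \right)} = \frac{11}{s} + \frac{l}{12}$ ($g{\left(s,l \right)} = l \frac{1}{12} + \frac{11}{s} = \frac{l}{12} + \frac{11}{s} = \frac{11}{s} + \frac{l}{12}$)
$\frac{12402 + \left(- \frac{6323}{-23453} + \frac{7601}{4811}\right)}{g{\left(9,-152 \right)} + y} = \frac{12402 + \left(- \frac{6323}{-23453} + \frac{7601}{4811}\right)}{\left(\frac{11}{9} + \frac{1}{12} \left(-152\right)\right) + \frac{16354}{3}} = \frac{12402 + \left(\left(-6323\right) \left(- \frac{1}{23453}\right) + 7601 \cdot \frac{1}{4811}\right)}{\left(11 \cdot \frac{1}{9} - \frac{38}{3}\right) + \frac{16354}{3}} = \frac{12402 + \left(\frac{6323}{23453} + \frac{7601}{4811}\right)}{\left(\frac{11}{9} - \frac{38}{3}\right) + \frac{16354}{3}} = \frac{12402 + \frac{208686206}{112832383}}{- \frac{103}{9} + \frac{16354}{3}} = \frac{1399555900172}{112832383 \cdot \frac{48959}{9}} = \frac{1399555900172}{112832383} \cdot \frac{9}{48959} = \frac{12596003101548}{5524160639297}$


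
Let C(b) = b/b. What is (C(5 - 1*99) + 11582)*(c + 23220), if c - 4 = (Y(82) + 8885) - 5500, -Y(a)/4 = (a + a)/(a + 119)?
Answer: 20647674333/67 ≈ 3.0817e+8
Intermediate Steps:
Y(a) = -8*a/(119 + a) (Y(a) = -4*(a + a)/(a + 119) = -4*2*a/(119 + a) = -8*a/(119 + a))
c = 680533/201 (c = 4 + ((-8*82/(119 + 82) + 8885) - 5500) = 4 + ((-8*82/201 + 8885) - 5500) = 4 + ((-8*82*1/201 + 8885) - 5500) = 4 + ((-656/201 + 8885) - 5500) = 4 + (1785229/201 - 5500) = 4 + 679729/201 = 680533/201 ≈ 3385.7)
C(b) = 1
(C(5 - 1*99) + 11582)*(c + 23220) = (1 + 11582)*(680533/201 + 23220) = 11583*(5347753/201) = 20647674333/67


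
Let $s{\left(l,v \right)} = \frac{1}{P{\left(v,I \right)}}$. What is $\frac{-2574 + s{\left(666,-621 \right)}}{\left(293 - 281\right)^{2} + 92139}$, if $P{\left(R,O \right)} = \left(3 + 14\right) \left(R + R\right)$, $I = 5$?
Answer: $- \frac{54347437}{1948463262} \approx -0.027892$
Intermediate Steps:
$P{\left(R,O \right)} = 34 R$ ($P{\left(R,O \right)} = 17 \cdot 2 R = 34 R$)
$s{\left(l,v \right)} = \frac{1}{34 v}$
$\frac{-2574 + s{\left(666,-621 \right)}}{\left(293 - 281\right)^{2} + 92139} = \frac{-2574 + \frac{1}{34 \left(-621\right)}}{\left(293 - 281\right)^{2} + 92139} = \frac{-2574 + \frac{1}{34} \left(- \frac{1}{621}\right)}{12^{2} + 92139} = \frac{-2574 - \frac{1}{21114}}{144 + 92139} = - \frac{54347437}{21114 \cdot 92283} = \left(- \frac{54347437}{21114}\right) \frac{1}{92283} = - \frac{54347437}{1948463262}$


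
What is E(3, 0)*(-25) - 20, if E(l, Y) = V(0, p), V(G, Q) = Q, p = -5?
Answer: 105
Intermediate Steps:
E(l, Y) = -5
E(3, 0)*(-25) - 20 = -5*(-25) - 20 = 125 - 20 = 105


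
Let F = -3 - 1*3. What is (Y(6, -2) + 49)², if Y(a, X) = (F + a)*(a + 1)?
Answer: 2401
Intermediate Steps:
F = -6 (F = -3 - 3 = -6)
Y(a, X) = (1 + a)*(-6 + a) (Y(a, X) = (-6 + a)*(a + 1) = (-6 + a)*(1 + a) = (1 + a)*(-6 + a))
(Y(6, -2) + 49)² = ((-6 + 6² - 5*6) + 49)² = ((-6 + 36 - 30) + 49)² = (0 + 49)² = 49² = 2401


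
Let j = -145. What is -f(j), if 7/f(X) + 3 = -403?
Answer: 1/58 ≈ 0.017241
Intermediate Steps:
f(X) = -1/58 (f(X) = 7/(-3 - 403) = 7/(-406) = 7*(-1/406) = -1/58)
-f(j) = -1*(-1/58) = 1/58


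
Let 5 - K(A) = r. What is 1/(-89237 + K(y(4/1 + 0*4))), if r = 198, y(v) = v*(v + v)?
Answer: -1/89430 ≈ -1.1182e-5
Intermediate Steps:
y(v) = 2*v² (y(v) = v*(2*v) = 2*v²)
K(A) = -193 (K(A) = 5 - 1*198 = 5 - 198 = -193)
1/(-89237 + K(y(4/1 + 0*4))) = 1/(-89237 - 193) = 1/(-89430) = -1/89430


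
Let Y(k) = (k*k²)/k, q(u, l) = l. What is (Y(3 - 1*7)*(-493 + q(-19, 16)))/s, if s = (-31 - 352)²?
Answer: -7632/146689 ≈ -0.052028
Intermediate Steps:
s = 146689 (s = (-383)² = 146689)
Y(k) = k² (Y(k) = k³/k = k²)
(Y(3 - 1*7)*(-493 + q(-19, 16)))/s = ((3 - 1*7)²*(-493 + 16))/146689 = ((3 - 7)²*(-477))*(1/146689) = ((-4)²*(-477))*(1/146689) = (16*(-477))*(1/146689) = -7632*1/146689 = -7632/146689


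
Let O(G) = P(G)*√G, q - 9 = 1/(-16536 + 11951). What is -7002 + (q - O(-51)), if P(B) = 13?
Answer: -32062906/4585 - 13*I*√51 ≈ -6993.0 - 92.839*I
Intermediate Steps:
q = 41264/4585 (q = 9 + 1/(-16536 + 11951) = 9 + 1/(-4585) = 9 - 1/4585 = 41264/4585 ≈ 8.9998)
O(G) = 13*√G
-7002 + (q - O(-51)) = -7002 + (41264/4585 - 13*√(-51)) = -7002 + (41264/4585 - 13*I*√51) = -32062906/4585 - 13*I*√51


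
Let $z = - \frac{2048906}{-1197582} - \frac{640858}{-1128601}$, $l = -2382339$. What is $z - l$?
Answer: $\frac{1609976995977196480}{675796121391} \approx 2.3823 \cdot 10^{6}$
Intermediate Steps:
$z = \frac{1539938682931}{675796121391}$ ($z = \left(-2048906\right) \left(- \frac{1}{1197582}\right) - - \frac{640858}{1128601} = \frac{1024453}{598791} + \frac{640858}{1128601} = \frac{1539938682931}{675796121391} \approx 2.2787$)
$z - l = \frac{1539938682931}{675796121391} - -2382339 = \frac{1539938682931}{675796121391} + 2382339 = \frac{1609976995977196480}{675796121391}$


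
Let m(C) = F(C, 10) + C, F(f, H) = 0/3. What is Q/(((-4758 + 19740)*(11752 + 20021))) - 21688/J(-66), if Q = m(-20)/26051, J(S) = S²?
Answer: -113194540968688/22734941924541 ≈ -4.9789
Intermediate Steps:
F(f, H) = 0 (F(f, H) = 0*(⅓) = 0)
m(C) = C (m(C) = 0 + C = C)
Q = -20/26051 ≈ -0.00076772
Q/(((-4758 + 19740)*(11752 + 20021))) - 21688/J(-66) = -20*1/((-4758 + 19740)*(11752 + 20021))/26051 - 21688/((-66)²) = -20/(26051*(14982*31773)) - 21688/4356 = -20/26051/476023086 - 21688*1/4356 = -20/26051*1/476023086 - 5422/1089 = -10/6200438706693 - 5422/1089 = -113194540968688/22734941924541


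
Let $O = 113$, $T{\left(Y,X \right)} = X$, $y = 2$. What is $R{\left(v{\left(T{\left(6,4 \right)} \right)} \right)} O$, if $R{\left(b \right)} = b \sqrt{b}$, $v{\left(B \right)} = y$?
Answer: $226 \sqrt{2} \approx 319.61$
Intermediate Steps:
$v{\left(B \right)} = 2$
$R{\left(b \right)} = b^{\frac{3}{2}}$
$R{\left(v{\left(T{\left(6,4 \right)} \right)} \right)} O = 2^{\frac{3}{2}} \cdot 113 = 2 \sqrt{2} \cdot 113 = 226 \sqrt{2}$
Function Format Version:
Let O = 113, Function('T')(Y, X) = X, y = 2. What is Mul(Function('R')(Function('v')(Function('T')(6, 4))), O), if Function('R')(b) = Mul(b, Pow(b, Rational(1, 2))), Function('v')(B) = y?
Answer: Mul(226, Pow(2, Rational(1, 2))) ≈ 319.61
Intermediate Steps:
Function('v')(B) = 2
Function('R')(b) = Pow(b, Rational(3, 2))
Mul(Function('R')(Function('v')(Function('T')(6, 4))), O) = Mul(Pow(2, Rational(3, 2)), 113) = Mul(Mul(2, Pow(2, Rational(1, 2))), 113) = Mul(226, Pow(2, Rational(1, 2)))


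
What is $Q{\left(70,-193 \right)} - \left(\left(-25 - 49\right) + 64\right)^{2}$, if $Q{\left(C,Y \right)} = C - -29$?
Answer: $-1$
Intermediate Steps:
$Q{\left(C,Y \right)} = 29 + C$ ($Q{\left(C,Y \right)} = C + 29 = 29 + C$)
$Q{\left(70,-193 \right)} - \left(\left(-25 - 49\right) + 64\right)^{2} = \left(29 + 70\right) - \left(\left(-25 - 49\right) + 64\right)^{2} = 99 - \left(\left(-25 - 49\right) + 64\right)^{2} = 99 - \left(-74 + 64\right)^{2} = 99 - \left(-10\right)^{2} = 99 - 100 = -1$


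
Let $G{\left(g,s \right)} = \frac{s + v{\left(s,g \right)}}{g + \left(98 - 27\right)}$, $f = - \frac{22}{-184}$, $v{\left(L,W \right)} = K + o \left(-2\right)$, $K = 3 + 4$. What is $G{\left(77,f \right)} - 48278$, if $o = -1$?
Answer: $- \frac{657352409}{13616} \approx -48278.0$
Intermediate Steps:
$K = 7$
$v{\left(L,W \right)} = 9$ ($v{\left(L,W \right)} = 7 - -2 = 7 + 2 = 9$)
$f = \frac{11}{92}$ ($f = \left(-22\right) \left(- \frac{1}{184}\right) = \frac{11}{92} \approx 0.11957$)
$G{\left(g,s \right)} = \frac{9 + s}{71 + g}$ ($G{\left(g,s \right)} = \frac{s + 9}{g + \left(98 - 27\right)} = \frac{9 + s}{g + \left(98 - 27\right)} = \frac{9 + s}{g + 71} = \frac{9 + s}{71 + g}$)
$G{\left(77,f \right)} - 48278 = \frac{9 + \frac{11}{92}}{71 + 77} - 48278 = \frac{1}{148} \cdot \frac{839}{92} - 48278 = \frac{839}{13616} - 48278 = - \frac{657352409}{13616}$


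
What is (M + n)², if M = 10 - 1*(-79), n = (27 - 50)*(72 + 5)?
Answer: 2829124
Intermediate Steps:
n = -1771 (n = -23*77 = -1771)
M = 89 (M = 10 + 79 = 89)
(M + n)² = (89 - 1771)² = (-1682)² = 2829124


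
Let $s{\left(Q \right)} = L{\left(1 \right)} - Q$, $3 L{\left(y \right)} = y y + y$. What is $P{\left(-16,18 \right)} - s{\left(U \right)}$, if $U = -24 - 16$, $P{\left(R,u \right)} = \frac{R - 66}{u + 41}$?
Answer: $- \frac{7444}{177} \approx -42.057$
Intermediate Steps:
$L{\left(y \right)} = \frac{y}{3} + \frac{y^{2}}{3}$ ($L{\left(y \right)} = \frac{y y + y}{3} = \frac{y^{2} + y}{3} = \frac{y + y^{2}}{3} = \frac{y}{3} + \frac{y^{2}}{3}$)
$P{\left(R,u \right)} = \frac{-66 + R}{41 + u}$
$U = -40$
$s{\left(Q \right)} = \frac{2}{3} - Q$ ($s{\left(Q \right)} = \frac{1}{3} \cdot 1 \left(1 + 1\right) - Q = \frac{1}{3} \cdot 1 \cdot 2 - Q = \frac{2}{3} - Q$)
$P{\left(-16,18 \right)} - s{\left(U \right)} = \frac{-66 - 16}{41 + 18} - \left(\frac{2}{3} - -40\right) = \frac{1}{59} \left(-82\right) - \left(\frac{2}{3} + 40\right) = \frac{1}{59} \left(-82\right) - \frac{122}{3} = - \frac{82}{59} - \frac{122}{3} = - \frac{7444}{177}$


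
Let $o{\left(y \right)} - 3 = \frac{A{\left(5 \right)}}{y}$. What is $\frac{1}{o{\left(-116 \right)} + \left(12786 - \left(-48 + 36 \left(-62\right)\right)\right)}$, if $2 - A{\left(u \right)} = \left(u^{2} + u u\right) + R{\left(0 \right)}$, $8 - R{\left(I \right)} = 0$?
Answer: $\frac{29}{437015} \approx 6.6359 \cdot 10^{-5}$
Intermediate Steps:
$R{\left(I \right)} = 8$ ($R{\left(I \right)} = 8 - 0 = 8 + 0 = 8$)
$A{\left(u \right)} = -6 - 2 u^{2}$ ($A{\left(u \right)} = 2 - \left(\left(u^{2} + u u\right) + 8\right) = 2 - \left(\left(u^{2} + u^{2}\right) + 8\right) = 2 - \left(2 u^{2} + 8\right) = 2 - \left(8 + 2 u^{2}\right) = -6 - 2 u^{2}$)
$o{\left(y \right)} = 3 - \frac{56}{y}$ ($o{\left(y \right)} = 3 + \frac{-6 - 2 \cdot 5^{2}}{y} = 3 + \frac{-6 - 50}{y} = 3 - \frac{56}{y}$)
$\frac{1}{o{\left(-116 \right)} + \left(12786 - \left(-48 + 36 \left(-62\right)\right)\right)} = \frac{1}{\left(3 - \frac{56}{-116}\right) + \left(12786 - \left(-48 + 36 \left(-62\right)\right)\right)} = \frac{1}{\left(3 - - \frac{14}{29}\right) + \left(12786 - \left(-48 - 2232\right)\right)} = \frac{1}{\left(3 + \frac{14}{29}\right) + \left(12786 - -2280\right)} = \frac{1}{\frac{101}{29} + \left(12786 + 2280\right)} = \frac{1}{\frac{101}{29} + 15066} = \frac{1}{\frac{437015}{29}} = \frac{29}{437015}$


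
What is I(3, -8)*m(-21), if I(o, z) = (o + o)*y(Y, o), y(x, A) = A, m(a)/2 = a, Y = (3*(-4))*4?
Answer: -756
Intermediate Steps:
Y = -48 (Y = -12*4 = -48)
m(a) = 2*a
I(o, z) = 2*o² (I(o, z) = (o + o)*o = (2*o)*o = 2*o²)
I(3, -8)*m(-21) = (2*3²)*(2*(-21)) = (2*9)*(-42) = 18*(-42) = -756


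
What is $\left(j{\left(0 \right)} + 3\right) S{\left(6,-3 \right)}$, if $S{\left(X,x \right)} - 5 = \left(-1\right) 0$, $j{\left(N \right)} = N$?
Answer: $15$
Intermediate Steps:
$S{\left(X,x \right)} = 5$ ($S{\left(X,x \right)} = 5 - 0 = 5 + 0 = 5$)
$\left(j{\left(0 \right)} + 3\right) S{\left(6,-3 \right)} = \left(0 + 3\right) 5 = 3 \cdot 5 = 15$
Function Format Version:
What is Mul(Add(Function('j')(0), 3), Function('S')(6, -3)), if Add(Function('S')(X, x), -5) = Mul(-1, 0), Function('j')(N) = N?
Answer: 15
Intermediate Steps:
Function('S')(X, x) = 5 (Function('S')(X, x) = Add(5, Mul(-1, 0)) = Add(5, 0) = 5)
Mul(Add(Function('j')(0), 3), Function('S')(6, -3)) = Mul(Add(0, 3), 5) = Mul(3, 5) = 15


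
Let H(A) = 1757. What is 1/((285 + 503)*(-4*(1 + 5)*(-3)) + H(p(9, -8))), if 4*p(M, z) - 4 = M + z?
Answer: 1/58493 ≈ 1.7096e-5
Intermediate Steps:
p(M, z) = 1 + M/4 + z/4 (p(M, z) = 1 + (M + z)/4 = 1 + (M/4 + z/4) = 1 + M/4 + z/4)
1/((285 + 503)*(-4*(1 + 5)*(-3)) + H(p(9, -8))) = 1/((285 + 503)*(-4*(1 + 5)*(-3)) + 1757) = 1/(788*(-4*6*(-3)) + 1757) = 1/(788*(-24*(-3)) + 1757) = 1/(788*72 + 1757) = 1/(56736 + 1757) = 1/58493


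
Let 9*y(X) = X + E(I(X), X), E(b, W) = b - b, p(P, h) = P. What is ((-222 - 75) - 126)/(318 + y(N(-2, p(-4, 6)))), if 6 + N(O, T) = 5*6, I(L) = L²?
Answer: -1269/962 ≈ -1.3191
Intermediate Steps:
E(b, W) = 0
N(O, T) = 24 (N(O, T) = -6 + 5*6 = -6 + 30 = 24)
y(X) = X/9 (y(X) = (X + 0)/9 = X/9)
((-222 - 75) - 126)/(318 + y(N(-2, p(-4, 6)))) = ((-222 - 75) - 126)/(318 + (⅑)*24) = (-297 - 126)/(318 + 8/3) = -423/962/3 = -423*3/962 = -1269/962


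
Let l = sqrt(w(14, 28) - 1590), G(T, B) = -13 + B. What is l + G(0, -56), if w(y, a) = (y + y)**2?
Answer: -69 + I*sqrt(806) ≈ -69.0 + 28.39*I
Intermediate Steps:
w(y, a) = 4*y**2 (w(y, a) = (2*y)**2 = 4*y**2)
l = I*sqrt(806) (l = sqrt(4*14**2 - 1590) = sqrt(4*196 - 1590) = sqrt(784 - 1590) = sqrt(-806) = I*sqrt(806) ≈ 28.39*I)
l + G(0, -56) = I*sqrt(806) + (-13 - 56) = I*sqrt(806) - 69 = -69 + I*sqrt(806)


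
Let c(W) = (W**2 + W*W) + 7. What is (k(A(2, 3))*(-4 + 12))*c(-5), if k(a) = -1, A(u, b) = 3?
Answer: -456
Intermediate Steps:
c(W) = 7 + 2*W**2 (c(W) = (W**2 + W**2) + 7 = 2*W**2 + 7 = 7 + 2*W**2)
(k(A(2, 3))*(-4 + 12))*c(-5) = (-(-4 + 12))*(7 + 2*(-5)**2) = (-1*8)*(7 + 2*25) = -8*(7 + 50) = -8*57 = -456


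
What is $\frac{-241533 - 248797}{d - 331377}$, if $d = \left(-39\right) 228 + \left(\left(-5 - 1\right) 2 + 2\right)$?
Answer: $\frac{490330}{340279} \approx 1.441$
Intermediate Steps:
$d = -8902$ ($d = -8892 + \left(\left(-6\right) 2 + 2\right) = -8892 + \left(-12 + 2\right) = -8892 - 10 = -8902$)
$\frac{-241533 - 248797}{d - 331377} = \frac{-241533 - 248797}{-8902 - 331377} = - \frac{490330}{-340279} = \left(-490330\right) \left(- \frac{1}{340279}\right) = \frac{490330}{340279}$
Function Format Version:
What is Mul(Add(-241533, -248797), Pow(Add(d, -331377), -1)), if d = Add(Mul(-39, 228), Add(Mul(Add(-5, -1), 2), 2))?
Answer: Rational(490330, 340279) ≈ 1.4410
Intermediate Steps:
d = -8902 (d = Add(-8892, Add(Mul(-6, 2), 2)) = Add(-8892, Add(-12, 2)) = Add(-8892, -10) = -8902)
Mul(Add(-241533, -248797), Pow(Add(d, -331377), -1)) = Mul(Add(-241533, -248797), Pow(Add(-8902, -331377), -1)) = Mul(-490330, Pow(-340279, -1)) = Mul(-490330, Rational(-1, 340279)) = Rational(490330, 340279)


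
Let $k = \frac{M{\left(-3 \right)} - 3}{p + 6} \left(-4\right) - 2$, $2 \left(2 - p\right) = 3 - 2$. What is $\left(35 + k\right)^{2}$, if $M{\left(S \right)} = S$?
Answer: $\frac{32761}{25} \approx 1310.4$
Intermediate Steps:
$p = \frac{3}{2}$ ($p = 2 - \frac{3 - 2}{2} = 2 - \frac{1}{2} = \frac{3}{2} \approx 1.5$)
$k = \frac{6}{5}$ ($k = \frac{-3 - 3}{\frac{3}{2} + 6} \left(-4\right) - 2 = - \frac{6}{\frac{15}{2}} \left(-4\right) - 2 = \left(-6\right) \frac{2}{15} \left(-4\right) - 2 = \left(- \frac{4}{5}\right) \left(-4\right) - 2 = \frac{16}{5} - 2 = \frac{6}{5} \approx 1.2$)
$\left(35 + k\right)^{2} = \left(35 + \frac{6}{5}\right)^{2} = \left(\frac{181}{5}\right)^{2} = \frac{32761}{25}$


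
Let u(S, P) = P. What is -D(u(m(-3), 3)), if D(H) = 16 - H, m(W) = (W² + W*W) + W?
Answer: -13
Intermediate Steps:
m(W) = W + 2*W² (m(W) = (W² + W²) + W = 2*W² + W = W + 2*W²)
-D(u(m(-3), 3)) = -(16 - 1*3) = -(16 - 3) = -1*13 = -13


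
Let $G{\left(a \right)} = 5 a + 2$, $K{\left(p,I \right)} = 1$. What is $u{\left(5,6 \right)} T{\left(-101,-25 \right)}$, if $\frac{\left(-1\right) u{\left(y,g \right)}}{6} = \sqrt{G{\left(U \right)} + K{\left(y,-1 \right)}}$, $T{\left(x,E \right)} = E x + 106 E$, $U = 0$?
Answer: $750 \sqrt{3} \approx 1299.0$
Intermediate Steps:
$T{\left(x,E \right)} = 106 E + E x$
$G{\left(a \right)} = 2 + 5 a$
$u{\left(y,g \right)} = - 6 \sqrt{3}$ ($u{\left(y,g \right)} = - 6 \sqrt{\left(2 + 5 \cdot 0\right) + 1} = - 6 \sqrt{\left(2 + 0\right) + 1} = - 6 \sqrt{2 + 1} = - 6 \sqrt{3}$)
$u{\left(5,6 \right)} T{\left(-101,-25 \right)} = - 6 \sqrt{3} \left(- 25 \left(106 - 101\right)\right) = - 6 \sqrt{3} \left(\left(-25\right) 5\right) = - 6 \sqrt{3} \left(-125\right) = 750 \sqrt{3}$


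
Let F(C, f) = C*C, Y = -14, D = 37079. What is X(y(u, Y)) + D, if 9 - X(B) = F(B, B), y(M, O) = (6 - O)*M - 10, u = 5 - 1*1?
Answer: 32188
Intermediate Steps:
u = 4 (u = 5 - 1 = 4)
F(C, f) = C²
y(M, O) = -10 + M*(6 - O) (y(M, O) = M*(6 - O) - 10 = -10 + M*(6 - O))
X(B) = 9 - B²
X(y(u, Y)) + D = (9 - (-10 + 6*4 - 1*4*(-14))²) + 37079 = (9 - (-10 + 24 + 56)²) + 37079 = (9 - 1*70²) + 37079 = (9 - 1*4900) + 37079 = (9 - 4900) + 37079 = -4891 + 37079 = 32188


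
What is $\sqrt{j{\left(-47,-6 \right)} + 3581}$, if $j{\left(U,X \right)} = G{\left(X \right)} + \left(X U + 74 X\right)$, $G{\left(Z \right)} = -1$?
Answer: $\sqrt{3418} \approx 58.464$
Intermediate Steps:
$j{\left(U,X \right)} = -1 + 74 X + U X$ ($j{\left(U,X \right)} = -1 + \left(X U + 74 X\right) = -1 + \left(U X + 74 X\right) = -1 + \left(74 X + U X\right) = -1 + 74 X + U X$)
$\sqrt{j{\left(-47,-6 \right)} + 3581} = \sqrt{\left(-1 + 74 \left(-6\right) - -282\right) + 3581} = \sqrt{\left(-1 - 444 + 282\right) + 3581} = \sqrt{-163 + 3581} = \sqrt{3418}$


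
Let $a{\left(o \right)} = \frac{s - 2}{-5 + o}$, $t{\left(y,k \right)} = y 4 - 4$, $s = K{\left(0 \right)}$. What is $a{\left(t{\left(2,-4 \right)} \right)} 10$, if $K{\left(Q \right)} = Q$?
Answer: $20$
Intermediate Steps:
$s = 0$
$t{\left(y,k \right)} = -4 + 4 y$ ($t{\left(y,k \right)} = 4 y - 4 = -4 + 4 y$)
$a{\left(o \right)} = - \frac{2}{-5 + o}$ ($a{\left(o \right)} = \frac{0 - 2}{-5 + o} = - \frac{2}{-5 + o}$)
$a{\left(t{\left(2,-4 \right)} \right)} 10 = - \frac{2}{-5 + \left(-4 + 4 \cdot 2\right)} 10 = - \frac{2}{-5 + \left(-4 + 8\right)} 10 = - \frac{2}{-5 + 4} \cdot 10 = - \frac{2}{-1} \cdot 10 = \left(-2\right) \left(-1\right) 10 = 2 \cdot 10 = 20$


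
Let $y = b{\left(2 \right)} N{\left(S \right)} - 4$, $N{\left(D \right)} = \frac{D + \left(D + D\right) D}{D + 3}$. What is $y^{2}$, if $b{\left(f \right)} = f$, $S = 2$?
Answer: $0$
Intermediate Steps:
$N{\left(D \right)} = \frac{D + 2 D^{2}}{3 + D}$ ($N{\left(D \right)} = \frac{D + 2 D D}{3 + D} = \frac{D + 2 D^{2}}{3 + D}$)
$y = 0$ ($y = 2 \frac{2 \left(1 + 2 \cdot 2\right)}{3 + 2} - 4 = 2 \frac{2 \left(1 + 4\right)}{5} - 4 = 2 \cdot 2 \cdot \frac{1}{5} \cdot 5 - 4 = 2 \cdot 2 - 4 = 4 - 4 = 0$)
$y^{2} = 0^{2} = 0$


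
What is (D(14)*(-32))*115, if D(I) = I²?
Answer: -721280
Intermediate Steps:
(D(14)*(-32))*115 = (14²*(-32))*115 = (196*(-32))*115 = -6272*115 = -721280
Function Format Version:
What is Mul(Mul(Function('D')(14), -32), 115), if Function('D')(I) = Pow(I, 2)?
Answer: -721280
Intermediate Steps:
Mul(Mul(Function('D')(14), -32), 115) = Mul(Mul(Pow(14, 2), -32), 115) = Mul(Mul(196, -32), 115) = Mul(-6272, 115) = -721280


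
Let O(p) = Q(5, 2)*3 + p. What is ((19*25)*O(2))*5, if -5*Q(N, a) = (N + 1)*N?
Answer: -38000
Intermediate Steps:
Q(N, a) = -N*(1 + N)/5 (Q(N, a) = -(N + 1)*N/5 = -(1 + N)*N/5 = -N*(1 + N)/5)
O(p) = -18 + p (O(p) = -⅕*5*(1 + 5)*3 + p = -⅕*5*6*3 + p = -6*3 + p = -18 + p)
((19*25)*O(2))*5 = ((19*25)*(-18 + 2))*5 = (475*(-16))*5 = -7600*5 = -38000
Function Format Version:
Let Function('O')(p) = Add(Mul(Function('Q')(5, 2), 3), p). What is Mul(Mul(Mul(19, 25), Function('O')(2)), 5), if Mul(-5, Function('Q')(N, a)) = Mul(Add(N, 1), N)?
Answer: -38000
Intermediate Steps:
Function('Q')(N, a) = Mul(Rational(-1, 5), N, Add(1, N)) (Function('Q')(N, a) = Mul(Rational(-1, 5), Mul(Add(N, 1), N)) = Mul(Rational(-1, 5), Mul(Add(1, N), N)) = Mul(Rational(-1, 5), Mul(N, Add(1, N))) = Mul(Rational(-1, 5), N, Add(1, N)))
Function('O')(p) = Add(-18, p) (Function('O')(p) = Add(Mul(Mul(Rational(-1, 5), 5, Add(1, 5)), 3), p) = Add(Mul(Mul(Rational(-1, 5), 5, 6), 3), p) = Add(Mul(-6, 3), p) = Add(-18, p))
Mul(Mul(Mul(19, 25), Function('O')(2)), 5) = Mul(Mul(Mul(19, 25), Add(-18, 2)), 5) = Mul(Mul(475, -16), 5) = Mul(-7600, 5) = -38000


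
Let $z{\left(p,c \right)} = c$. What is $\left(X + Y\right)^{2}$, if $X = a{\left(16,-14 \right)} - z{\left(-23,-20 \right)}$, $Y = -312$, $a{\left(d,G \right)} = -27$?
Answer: $101761$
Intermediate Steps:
$X = -7$ ($X = -27 - -20 = -27 + 20 = -7$)
$\left(X + Y\right)^{2} = \left(-7 - 312\right)^{2} = \left(-319\right)^{2} = 101761$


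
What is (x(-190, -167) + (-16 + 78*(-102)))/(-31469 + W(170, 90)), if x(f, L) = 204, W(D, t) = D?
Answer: 7768/31299 ≈ 0.24819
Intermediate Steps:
(x(-190, -167) + (-16 + 78*(-102)))/(-31469 + W(170, 90)) = (204 + (-16 + 78*(-102)))/(-31469 + 170) = (204 + (-16 - 7956))/(-31299) = (204 - 7972)*(-1/31299) = -7768*(-1/31299) = 7768/31299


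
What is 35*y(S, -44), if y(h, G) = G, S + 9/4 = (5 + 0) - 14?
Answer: -1540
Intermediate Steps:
S = -45/4 (S = -9/4 + ((5 + 0) - 14) = -9/4 + (5 - 14) = -9/4 - 9 = -45/4 ≈ -11.250)
35*y(S, -44) = 35*(-44) = -1540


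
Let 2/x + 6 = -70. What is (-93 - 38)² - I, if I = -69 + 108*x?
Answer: 327424/19 ≈ 17233.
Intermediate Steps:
x = -1/38 (x = 2/(-6 - 70) = 2/(-76) = 2*(-1/76) = -1/38 ≈ -0.026316)
I = -1365/19 (I = -69 + 108*(-1/38) = -69 - 54/19 = -1365/19 ≈ -71.842)
(-93 - 38)² - I = (-93 - 38)² - 1*(-1365/19) = (-131)² + 1365/19 = 17161 + 1365/19 = 327424/19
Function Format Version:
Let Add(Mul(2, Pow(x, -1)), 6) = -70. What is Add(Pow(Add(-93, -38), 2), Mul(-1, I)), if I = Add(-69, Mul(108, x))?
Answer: Rational(327424, 19) ≈ 17233.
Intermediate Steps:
x = Rational(-1, 38) (x = Mul(2, Pow(Add(-6, -70), -1)) = Mul(2, Pow(-76, -1)) = Mul(2, Rational(-1, 76)) = Rational(-1, 38) ≈ -0.026316)
I = Rational(-1365, 19) (I = Add(-69, Mul(108, Rational(-1, 38))) = Add(-69, Rational(-54, 19)) = Rational(-1365, 19) ≈ -71.842)
Add(Pow(Add(-93, -38), 2), Mul(-1, I)) = Add(Pow(Add(-93, -38), 2), Mul(-1, Rational(-1365, 19))) = Add(Pow(-131, 2), Rational(1365, 19)) = Add(17161, Rational(1365, 19)) = Rational(327424, 19)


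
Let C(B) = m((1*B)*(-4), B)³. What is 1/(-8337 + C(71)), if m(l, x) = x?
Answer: 1/349574 ≈ 2.8606e-6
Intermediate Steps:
C(B) = B³
1/(-8337 + C(71)) = 1/(-8337 + 71³) = 1/(-8337 + 357911) = 1/349574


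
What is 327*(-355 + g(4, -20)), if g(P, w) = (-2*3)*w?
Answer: -76845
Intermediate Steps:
g(P, w) = -6*w
327*(-355 + g(4, -20)) = 327*(-355 - 6*(-20)) = 327*(-355 + 120) = 327*(-235) = -76845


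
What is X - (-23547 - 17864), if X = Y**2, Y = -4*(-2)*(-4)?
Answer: 42435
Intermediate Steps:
Y = -32 (Y = 8*(-4) = -32)
X = 1024 (X = (-32)**2 = 1024)
X - (-23547 - 17864) = 1024 - (-23547 - 17864) = 1024 - 1*(-41411) = 1024 + 41411 = 42435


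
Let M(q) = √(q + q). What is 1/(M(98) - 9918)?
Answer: -1/9904 ≈ -0.00010097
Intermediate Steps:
M(q) = √2*√q (M(q) = √(2*q) = √2*√q)
1/(M(98) - 9918) = 1/(√2*√98 - 9918) = 1/(√2*(7*√2) - 9918) = 1/(14 - 9918) = 1/(-9904) = -1/9904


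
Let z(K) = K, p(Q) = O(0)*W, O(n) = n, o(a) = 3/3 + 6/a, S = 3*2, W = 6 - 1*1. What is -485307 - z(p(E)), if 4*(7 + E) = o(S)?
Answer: -485307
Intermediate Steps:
W = 5 (W = 6 - 1 = 5)
S = 6
o(a) = 1 + 6/a (o(a) = 3*(1/3) + 6/a = 1 + 6/a)
E = -13/2 (E = -7 + ((6 + 6)/6)/4 = -7 + ((1/6)*12)/4 = -7 + (1/4)*2 = -7 + 1/2 = -13/2 ≈ -6.5000)
p(Q) = 0 (p(Q) = 0*5 = 0)
-485307 - z(p(E)) = -485307 - 1*0 = -485307 + 0 = -485307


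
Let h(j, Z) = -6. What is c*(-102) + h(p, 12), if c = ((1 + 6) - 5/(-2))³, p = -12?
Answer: -349833/4 ≈ -87458.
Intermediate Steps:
c = 6859/8 (c = (7 - 5*(-½))³ = (7 + 5/2)³ = (19/2)³ = 6859/8 ≈ 857.38)
c*(-102) + h(p, 12) = (6859/8)*(-102) - 6 = -349809/4 - 6 = -349833/4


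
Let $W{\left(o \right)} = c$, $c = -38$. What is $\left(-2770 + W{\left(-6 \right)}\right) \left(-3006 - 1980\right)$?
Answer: $14000688$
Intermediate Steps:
$W{\left(o \right)} = -38$
$\left(-2770 + W{\left(-6 \right)}\right) \left(-3006 - 1980\right) = \left(-2770 - 38\right) \left(-3006 - 1980\right) = \left(-2808\right) \left(-4986\right) = 14000688$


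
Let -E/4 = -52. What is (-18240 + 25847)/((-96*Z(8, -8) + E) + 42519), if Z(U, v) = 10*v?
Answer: 7607/50407 ≈ 0.15091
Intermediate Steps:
E = 208 (E = -4*(-52) = 208)
(-18240 + 25847)/((-96*Z(8, -8) + E) + 42519) = (-18240 + 25847)/((-960*(-8) + 208) + 42519) = 7607/((-96*(-80) + 208) + 42519) = 7607/((7680 + 208) + 42519) = 7607/(7888 + 42519) = 7607/50407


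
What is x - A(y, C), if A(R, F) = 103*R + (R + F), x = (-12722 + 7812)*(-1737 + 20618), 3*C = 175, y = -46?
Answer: -278102953/3 ≈ -9.2701e+7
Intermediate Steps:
C = 175/3 (C = (1/3)*175 = 175/3 ≈ 58.333)
x = -92705710 (x = -4910*18881 = -92705710)
A(R, F) = F + 104*R (A(R, F) = 103*R + (F + R) = F + 104*R)
x - A(y, C) = -92705710 - (175/3 + 104*(-46)) = -92705710 - (175/3 - 4784) = -92705710 - 1*(-14177/3) = -92705710 + 14177/3 = -278102953/3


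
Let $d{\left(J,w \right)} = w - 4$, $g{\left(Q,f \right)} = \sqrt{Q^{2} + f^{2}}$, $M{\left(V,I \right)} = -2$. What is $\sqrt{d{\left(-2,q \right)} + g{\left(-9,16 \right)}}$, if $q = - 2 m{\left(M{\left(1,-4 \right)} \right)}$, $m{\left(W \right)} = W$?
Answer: $\sqrt[4]{337} \approx 4.2846$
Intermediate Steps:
$q = 4$ ($q = \left(-2\right) \left(-2\right) = 4$)
$d{\left(J,w \right)} = -4 + w$ ($d{\left(J,w \right)} = w - 4 = -4 + w$)
$\sqrt{d{\left(-2,q \right)} + g{\left(-9,16 \right)}} = \sqrt{\left(-4 + 4\right) + \sqrt{\left(-9\right)^{2} + 16^{2}}} = \sqrt{0 + \sqrt{81 + 256}} = \sqrt{0 + \sqrt{337}} = \sqrt{\sqrt{337}} = \sqrt[4]{337}$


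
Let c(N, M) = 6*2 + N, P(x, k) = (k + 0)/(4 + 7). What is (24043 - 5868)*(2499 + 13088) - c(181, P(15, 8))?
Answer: 283293532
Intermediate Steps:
P(x, k) = k/11
c(N, M) = 12 + N
(24043 - 5868)*(2499 + 13088) - c(181, P(15, 8)) = (24043 - 5868)*(2499 + 13088) - (12 + 181) = 18175*15587 - 1*193 = 283293725 - 193 = 283293532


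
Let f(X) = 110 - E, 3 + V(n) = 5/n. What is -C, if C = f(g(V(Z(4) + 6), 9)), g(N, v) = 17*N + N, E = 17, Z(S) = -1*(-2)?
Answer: -93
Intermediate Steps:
Z(S) = 2
V(n) = -3 + 5/n
g(N, v) = 18*N
f(X) = 93 (f(X) = 110 - 1*17 = 110 - 17 = 93)
C = 93
-C = -1*93 = -93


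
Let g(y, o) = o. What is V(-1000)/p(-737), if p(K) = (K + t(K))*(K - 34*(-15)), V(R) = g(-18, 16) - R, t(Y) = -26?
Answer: 1016/173201 ≈ 0.0058660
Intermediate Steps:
V(R) = 16 - R
p(K) = (-26 + K)*(510 + K) (p(K) = (K - 26)*(K - 34*(-15)) = (-26 + K)*(K + 510) = (-26 + K)*(510 + K))
V(-1000)/p(-737) = (16 - 1*(-1000))/(-13260 + (-737)² + 484*(-737)) = (16 + 1000)/(-13260 + 543169 - 356708) = 1016/173201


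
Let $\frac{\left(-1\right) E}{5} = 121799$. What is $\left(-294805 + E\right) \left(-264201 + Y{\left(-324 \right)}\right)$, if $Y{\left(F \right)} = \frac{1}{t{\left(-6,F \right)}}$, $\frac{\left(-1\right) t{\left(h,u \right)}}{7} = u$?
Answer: $\frac{135391017548650}{567} \approx 2.3878 \cdot 10^{11}$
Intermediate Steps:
$E = -608995$ ($E = \left(-5\right) 121799 = -608995$)
$t{\left(h,u \right)} = - 7 u$
$Y{\left(F \right)} = - \frac{1}{7 F}$ ($Y{\left(F \right)} = \frac{1}{\left(-7\right) F} = - \frac{1}{7 F}$)
$\left(-294805 + E\right) \left(-264201 + Y{\left(-324 \right)}\right) = \left(-294805 - 608995\right) \left(-264201 - \frac{1}{7 \left(-324\right)}\right) = - 903800 \left(-264201 - - \frac{1}{2268}\right) = - 903800 \left(-264201 + \frac{1}{2268}\right) = \left(-903800\right) \left(- \frac{599207867}{2268}\right) = \frac{135391017548650}{567}$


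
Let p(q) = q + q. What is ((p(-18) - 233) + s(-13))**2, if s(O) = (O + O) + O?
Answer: 94864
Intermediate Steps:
p(q) = 2*q
s(O) = 3*O (s(O) = 2*O + O = 3*O)
((p(-18) - 233) + s(-13))**2 = ((2*(-18) - 233) + 3*(-13))**2 = ((-36 - 233) - 39)**2 = (-269 - 39)**2 = (-308)**2 = 94864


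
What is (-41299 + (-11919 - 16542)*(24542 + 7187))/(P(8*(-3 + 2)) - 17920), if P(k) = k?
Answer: 112885046/2241 ≈ 50373.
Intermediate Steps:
(-41299 + (-11919 - 16542)*(24542 + 7187))/(P(8*(-3 + 2)) - 17920) = (-41299 + (-11919 - 16542)*(24542 + 7187))/(8*(-3 + 2) - 17920) = (-41299 - 28461*31729)/(8*(-1) - 17920) = (-41299 - 903039069)/(-8 - 17920) = -903080368/(-17928) = -903080368*(-1/17928) = 112885046/2241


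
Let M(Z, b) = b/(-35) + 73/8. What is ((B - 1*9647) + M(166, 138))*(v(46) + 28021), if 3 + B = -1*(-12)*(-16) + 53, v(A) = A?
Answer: -76888676423/280 ≈ -2.7460e+8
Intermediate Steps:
M(Z, b) = 73/8 - b/35 (M(Z, b) = b*(-1/35) + 73*(⅛) = -b/35 + 73/8 = 73/8 - b/35)
B = -142 (B = -3 + (-1*(-12)*(-16) + 53) = -3 + (12*(-16) + 53) = -3 + (-192 + 53) = -3 - 139 = -142)
((B - 1*9647) + M(166, 138))*(v(46) + 28021) = ((-142 - 1*9647) + (73/8 - 1/35*138))*(46 + 28021) = ((-142 - 9647) + (73/8 - 138/35))*28067 = (-9789 + 1451/280)*28067 = -2739469/280*28067 = -76888676423/280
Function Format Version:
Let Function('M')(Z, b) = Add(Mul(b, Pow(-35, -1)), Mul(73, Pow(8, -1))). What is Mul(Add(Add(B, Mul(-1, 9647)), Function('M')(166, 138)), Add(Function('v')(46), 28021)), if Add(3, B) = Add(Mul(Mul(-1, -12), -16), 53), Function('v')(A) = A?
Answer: Rational(-76888676423, 280) ≈ -2.7460e+8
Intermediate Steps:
Function('M')(Z, b) = Add(Rational(73, 8), Mul(Rational(-1, 35), b)) (Function('M')(Z, b) = Add(Mul(b, Rational(-1, 35)), Mul(73, Rational(1, 8))) = Add(Mul(Rational(-1, 35), b), Rational(73, 8)) = Add(Rational(73, 8), Mul(Rational(-1, 35), b)))
B = -142 (B = Add(-3, Add(Mul(Mul(-1, -12), -16), 53)) = Add(-3, Add(Mul(12, -16), 53)) = Add(-3, Add(-192, 53)) = Add(-3, -139) = -142)
Mul(Add(Add(B, Mul(-1, 9647)), Function('M')(166, 138)), Add(Function('v')(46), 28021)) = Mul(Add(Add(-142, Mul(-1, 9647)), Add(Rational(73, 8), Mul(Rational(-1, 35), 138))), Add(46, 28021)) = Mul(Add(Add(-142, -9647), Add(Rational(73, 8), Rational(-138, 35))), 28067) = Mul(Add(-9789, Rational(1451, 280)), 28067) = Mul(Rational(-2739469, 280), 28067) = Rational(-76888676423, 280)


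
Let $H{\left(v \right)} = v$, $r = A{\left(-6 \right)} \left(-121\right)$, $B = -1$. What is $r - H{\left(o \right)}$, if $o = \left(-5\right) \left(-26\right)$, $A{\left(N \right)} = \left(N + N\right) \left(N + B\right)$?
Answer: $-10294$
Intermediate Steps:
$A{\left(N \right)} = 2 N \left(-1 + N\right)$ ($A{\left(N \right)} = \left(N + N\right) \left(N - 1\right) = 2 N \left(-1 + N\right)$)
$o = 130$
$r = -10164$ ($r = 2 \left(-6\right) \left(-1 - 6\right) \left(-121\right) = 2 \left(-6\right) \left(-7\right) \left(-121\right) = 84 \left(-121\right) = -10164$)
$r - H{\left(o \right)} = -10164 - 130 = -10294$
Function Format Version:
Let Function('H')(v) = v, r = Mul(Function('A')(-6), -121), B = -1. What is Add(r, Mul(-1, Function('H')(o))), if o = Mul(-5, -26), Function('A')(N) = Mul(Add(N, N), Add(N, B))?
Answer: -10294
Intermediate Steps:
Function('A')(N) = Mul(2, N, Add(-1, N)) (Function('A')(N) = Mul(Add(N, N), Add(N, -1)) = Mul(Mul(2, N), Add(-1, N)) = Mul(2, N, Add(-1, N)))
o = 130
r = -10164 (r = Mul(Mul(2, -6, Add(-1, -6)), -121) = Mul(Mul(2, -6, -7), -121) = Mul(84, -121) = -10164)
Add(r, Mul(-1, Function('H')(o))) = Add(-10164, Mul(-1, 130)) = Add(-10164, -130) = -10294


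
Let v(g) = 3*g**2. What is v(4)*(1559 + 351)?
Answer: 91680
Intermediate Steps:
v(4)*(1559 + 351) = (3*4**2)*(1559 + 351) = (3*16)*1910 = 48*1910 = 91680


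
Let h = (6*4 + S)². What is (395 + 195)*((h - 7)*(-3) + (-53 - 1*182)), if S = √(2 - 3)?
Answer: -1144010 - 84960*I ≈ -1.144e+6 - 84960.0*I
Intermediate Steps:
S = I (S = √(-1) = I ≈ 1.0*I)
h = (24 + I)² (h = (6*4 + I)² = (24 + I)² ≈ 575.0 + 48.0*I)
(395 + 195)*((h - 7)*(-3) + (-53 - 1*182)) = (395 + 195)*(((24 + I)² - 7)*(-3) + (-53 - 1*182)) = 590*((-7 + (24 + I)²)*(-3) + (-53 - 182)) = 590*((21 - 3*(24 + I)²) - 235) = 590*(-214 - 3*(24 + I)²) = -126260 - 1770*(24 + I)²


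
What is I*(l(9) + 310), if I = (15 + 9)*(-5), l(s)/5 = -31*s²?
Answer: 1469400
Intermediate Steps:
l(s) = -155*s² (l(s) = 5*(-31*s²) = -155*s²)
I = -120 (I = 24*(-5) = -120)
I*(l(9) + 310) = -120*(-155*9² + 310) = -120*(-155*81 + 310) = -120*(-12555 + 310) = -120*(-12245) = 1469400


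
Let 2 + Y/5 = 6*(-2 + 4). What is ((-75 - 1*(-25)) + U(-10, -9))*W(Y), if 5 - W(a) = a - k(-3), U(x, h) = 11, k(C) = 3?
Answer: 1638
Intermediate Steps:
Y = 50 (Y = -10 + 5*(6*(-2 + 4)) = -10 + 5*(6*2) = -10 + 5*12 = -10 + 60 = 50)
W(a) = 8 - a (W(a) = 5 - (a - 1*3) = 5 - (a - 3) = 5 - (-3 + a) = 5 + (3 - a) = 8 - a)
((-75 - 1*(-25)) + U(-10, -9))*W(Y) = ((-75 - 1*(-25)) + 11)*(8 - 1*50) = ((-75 + 25) + 11)*(8 - 50) = (-50 + 11)*(-42) = -39*(-42) = 1638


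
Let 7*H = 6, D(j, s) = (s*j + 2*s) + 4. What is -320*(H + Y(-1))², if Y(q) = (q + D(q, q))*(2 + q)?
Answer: -128000/49 ≈ -2612.2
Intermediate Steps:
D(j, s) = 4 + 2*s + j*s (D(j, s) = (j*s + 2*s) + 4 = (2*s + j*s) + 4 = 4 + 2*s + j*s)
H = 6/7 (H = (⅐)*6 = 6/7 ≈ 0.85714)
Y(q) = (2 + q)*(4 + q² + 3*q) (Y(q) = (q + (4 + 2*q + q*q))*(2 + q) = (q + (4 + 2*q + q²))*(2 + q) = (q + (4 + q² + 2*q))*(2 + q) = (4 + q² + 3*q)*(2 + q) = (2 + q)*(4 + q² + 3*q))
-320*(H + Y(-1))² = -320*(6/7 + (8 + (-1)³ + 5*(-1)² + 10*(-1)))² = -320*(6/7 + (8 - 1 + 5*1 - 10))² = -320*(6/7 + (8 - 1 + 5 - 10))² = -320*(6/7 + 2)² = -320*(20/7)² = -320*400/49 = -128000/49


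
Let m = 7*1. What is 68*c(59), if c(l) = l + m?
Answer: 4488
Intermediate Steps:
m = 7
c(l) = 7 + l (c(l) = l + 7 = 7 + l)
68*c(59) = 68*(7 + 59) = 68*66 = 4488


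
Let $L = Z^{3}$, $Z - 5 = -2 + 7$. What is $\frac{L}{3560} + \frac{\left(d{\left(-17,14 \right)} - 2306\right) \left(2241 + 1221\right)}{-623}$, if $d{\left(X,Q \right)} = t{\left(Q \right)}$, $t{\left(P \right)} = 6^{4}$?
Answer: $\frac{3496795}{623} \approx 5612.8$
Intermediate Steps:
$t{\left(P \right)} = 1296$
$d{\left(X,Q \right)} = 1296$
$Z = 10$ ($Z = 5 + \left(-2 + 7\right) = 5 + 5 = 10$)
$L = 1000$ ($L = 10^{3} = 1000$)
$\frac{L}{3560} + \frac{\left(d{\left(-17,14 \right)} - 2306\right) \left(2241 + 1221\right)}{-623} = \frac{1000}{3560} + \frac{\left(1296 - 2306\right) \left(2241 + 1221\right)}{-623} = 1000 \cdot \frac{1}{3560} + \left(-1010\right) 3462 \left(- \frac{1}{623}\right) = \frac{25}{89} - - \frac{3496620}{623} = \frac{25}{89} + \frac{3496620}{623} = \frac{3496795}{623}$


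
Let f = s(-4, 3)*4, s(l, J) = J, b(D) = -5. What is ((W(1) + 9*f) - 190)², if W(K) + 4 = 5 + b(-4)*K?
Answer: 7396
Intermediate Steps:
W(K) = 1 - 5*K (W(K) = -4 + (5 - 5*K) = 1 - 5*K)
f = 12 (f = 3*4 = 12)
((W(1) + 9*f) - 190)² = (((1 - 5*1) + 9*12) - 190)² = (((1 - 5) + 108) - 190)² = ((-4 + 108) - 190)² = (104 - 190)² = (-86)² = 7396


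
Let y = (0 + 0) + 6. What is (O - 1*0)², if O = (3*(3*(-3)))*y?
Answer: 26244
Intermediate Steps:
y = 6 (y = 0 + 6 = 6)
O = -162 (O = (3*(3*(-3)))*6 = (3*(-9))*6 = -27*6 = -162)
(O - 1*0)² = (-162 - 1*0)² = (-162 + 0)² = (-162)² = 26244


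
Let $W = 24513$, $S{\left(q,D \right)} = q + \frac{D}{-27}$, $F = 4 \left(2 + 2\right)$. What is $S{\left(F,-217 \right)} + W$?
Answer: $\frac{662500}{27} \approx 24537.0$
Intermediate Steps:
$F = 16$ ($F = 4 \cdot 4 = 16$)
$S{\left(q,D \right)} = q - \frac{D}{27}$ ($S{\left(q,D \right)} = q + D \left(- \frac{1}{27}\right) = q - \frac{D}{27}$)
$S{\left(F,-217 \right)} + W = \left(16 - - \frac{217}{27}\right) + 24513 = \left(16 + \frac{217}{27}\right) + 24513 = \frac{649}{27} + 24513 = \frac{662500}{27}$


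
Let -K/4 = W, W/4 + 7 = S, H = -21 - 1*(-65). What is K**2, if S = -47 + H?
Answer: 25600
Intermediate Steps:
H = 44 (H = -21 + 65 = 44)
S = -3 (S = -47 + 44 = -3)
W = -40 (W = -28 + 4*(-3) = -28 - 12 = -40)
K = 160 (K = -4*(-40) = 160)
K**2 = 160**2 = 25600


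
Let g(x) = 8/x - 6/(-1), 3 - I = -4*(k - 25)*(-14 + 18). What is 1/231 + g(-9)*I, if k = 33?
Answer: 464005/693 ≈ 669.56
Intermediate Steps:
I = 131 (I = 3 - (-4)*(33 - 25)*(-14 + 18) = 3 - (-4)*8*4 = 3 - (-4)*32 = 3 - 1*(-128) = 3 + 128 = 131)
g(x) = 6 + 8/x (g(x) = 8/x - 6*(-1) = 8/x + 6 = 6 + 8/x)
1/231 + g(-9)*I = 1/231 + (6 + 8/(-9))*131 = 1/231 + (6 + 8*(-⅑))*131 = 1/231 + (6 - 8/9)*131 = 1/231 + (46/9)*131 = 1/231 + 6026/9 = 464005/693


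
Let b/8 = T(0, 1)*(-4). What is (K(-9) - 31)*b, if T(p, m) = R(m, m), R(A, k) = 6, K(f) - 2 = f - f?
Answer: 5568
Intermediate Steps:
K(f) = 2 (K(f) = 2 + (f - f) = 2 + 0 = 2)
T(p, m) = 6
b = -192 (b = 8*(6*(-4)) = 8*(-24) = -192)
(K(-9) - 31)*b = (2 - 31)*(-192) = -29*(-192) = 5568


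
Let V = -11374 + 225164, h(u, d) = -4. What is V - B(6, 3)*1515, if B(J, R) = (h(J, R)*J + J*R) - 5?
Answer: 230455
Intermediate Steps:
B(J, R) = -5 - 4*J + J*R (B(J, R) = (-4*J + J*R) - 5 = -5 - 4*J + J*R)
V = 213790
V - B(6, 3)*1515 = 213790 - (-5 - 4*6 + 6*3)*1515 = 213790 - (-5 - 24 + 18)*1515 = 213790 - (-11)*1515 = 213790 - 1*(-16665) = 213790 + 16665 = 230455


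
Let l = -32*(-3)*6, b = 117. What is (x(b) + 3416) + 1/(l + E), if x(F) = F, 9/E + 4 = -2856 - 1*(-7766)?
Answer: 9983785951/2825865 ≈ 3533.0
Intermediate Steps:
E = 9/4906 (E = 9/(-4 + (-2856 - 1*(-7766))) = 9/(-4 + (-2856 + 7766)) = 9/(-4 + 4910) = 9/4906 ≈ 0.0018345)
l = 576 (l = 96*6 = 576)
(x(b) + 3416) + 1/(l + E) = (117 + 3416) + 1/(576 + 9/4906) = 3533 + 1/(2825865/4906) = 3533 + 4906/2825865 = 9983785951/2825865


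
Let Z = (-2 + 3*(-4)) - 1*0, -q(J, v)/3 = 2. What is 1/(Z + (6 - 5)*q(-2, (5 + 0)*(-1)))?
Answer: -1/20 ≈ -0.050000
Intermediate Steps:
q(J, v) = -6 (q(J, v) = -3*2 = -6)
Z = -14 (Z = (-2 - 12) + 0 = -14 + 0 = -14)
1/(Z + (6 - 5)*q(-2, (5 + 0)*(-1))) = 1/(-14 + (6 - 5)*(-6)) = 1/(-14 + 1*(-6)) = 1/(-14 - 6) = 1/(-20) = -1/20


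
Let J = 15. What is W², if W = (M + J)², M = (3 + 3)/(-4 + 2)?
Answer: 20736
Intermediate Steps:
M = -3 (M = 6/(-2) = 6*(-½) = -3)
W = 144 (W = (-3 + 15)² = 12² = 144)
W² = 144² = 20736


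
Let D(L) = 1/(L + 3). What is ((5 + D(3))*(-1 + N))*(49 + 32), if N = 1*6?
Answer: 4185/2 ≈ 2092.5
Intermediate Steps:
D(L) = 1/(3 + L)
N = 6
((5 + D(3))*(-1 + N))*(49 + 32) = ((5 + 1/(3 + 3))*(-1 + 6))*(49 + 32) = ((5 + 1/6)*5)*81 = ((5 + ⅙)*5)*81 = ((31/6)*5)*81 = (155/6)*81 = 4185/2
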